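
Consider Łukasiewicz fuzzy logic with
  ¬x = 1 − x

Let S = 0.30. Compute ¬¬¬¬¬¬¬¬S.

¬S = 1 − 0.30 = 0.70
¬¬S = 1 − 0.70 = 0.30
¬¬¬S = 1 − 0.30 = 0.70
¬¬¬¬S = 1 − 0.70 = 0.30
¬¬¬¬¬S = 1 − 0.30 = 0.70
¬¬¬¬¬¬S = 1 − 0.70 = 0.30
¬¬¬¬¬¬¬S = 1 − 0.30 = 0.70
¬¬¬¬¬¬¬¬S = 1 − 0.70 = 0.30

0.30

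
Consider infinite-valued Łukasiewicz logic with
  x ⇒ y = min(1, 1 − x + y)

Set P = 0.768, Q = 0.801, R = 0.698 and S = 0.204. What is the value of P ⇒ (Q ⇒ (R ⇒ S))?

R ⇒ S = min(1, 1 − 0.698 + 0.204) = min(1, 0.506) = 0.506
Q ⇒ (R ⇒ S) = min(1, 1 − 0.801 + 0.506) = min(1, 0.705) = 0.705
P ⇒ (Q ⇒ (R ⇒ S)) = min(1, 1 − 0.768 + 0.705) = min(1, 0.937) = 0.937

0.937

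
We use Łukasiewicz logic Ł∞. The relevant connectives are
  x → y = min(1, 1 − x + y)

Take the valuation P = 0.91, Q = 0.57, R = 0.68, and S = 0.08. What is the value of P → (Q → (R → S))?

0.92

R → S = min(1, 1 − 0.68 + 0.08) = min(1, 0.40) = 0.40
Q → (R → S) = min(1, 1 − 0.57 + 0.40) = min(1, 0.83) = 0.83
P → (Q → (R → S)) = min(1, 1 − 0.91 + 0.83) = min(1, 0.92) = 0.92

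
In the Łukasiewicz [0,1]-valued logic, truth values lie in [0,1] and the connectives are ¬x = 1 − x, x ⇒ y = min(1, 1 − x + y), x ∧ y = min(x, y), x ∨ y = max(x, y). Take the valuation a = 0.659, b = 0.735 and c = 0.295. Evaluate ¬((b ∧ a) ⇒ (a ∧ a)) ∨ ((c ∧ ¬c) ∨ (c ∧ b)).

b ∧ a = min(0.735, 0.659) = 0.659
a ∧ a = min(0.659, 0.659) = 0.659
(b ∧ a) ⇒ (a ∧ a) = min(1, 1 − 0.659 + 0.659) = min(1, 1.000) = 1.000
¬((b ∧ a) ⇒ (a ∧ a)) = 1 − 1.000 = 0.000
¬c = 1 − 0.295 = 0.705
c ∧ ¬c = min(0.295, 0.705) = 0.295
c ∧ b = min(0.295, 0.735) = 0.295
(c ∧ ¬c) ∨ (c ∧ b) = max(0.295, 0.295) = 0.295
¬((b ∧ a) ⇒ (a ∧ a)) ∨ ((c ∧ ¬c) ∨ (c ∧ b)) = max(0.000, 0.295) = 0.295

0.295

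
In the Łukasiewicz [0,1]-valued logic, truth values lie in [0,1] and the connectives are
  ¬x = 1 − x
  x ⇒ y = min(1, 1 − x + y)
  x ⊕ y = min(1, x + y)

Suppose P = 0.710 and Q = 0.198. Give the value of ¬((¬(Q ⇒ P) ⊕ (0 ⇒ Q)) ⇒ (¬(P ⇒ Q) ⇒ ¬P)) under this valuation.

Q ⇒ P = min(1, 1 − 0.198 + 0.710) = min(1, 1.512) = 1.000
¬(Q ⇒ P) = 1 − 1.000 = 0.000
0 ⇒ Q = min(1, 1 − 0.000 + 0.198) = min(1, 1.198) = 1.000
¬(Q ⇒ P) ⊕ (0 ⇒ Q) = min(1, 0.000 + 1.000) = min(1, 1.000) = 1.000
P ⇒ Q = min(1, 1 − 0.710 + 0.198) = min(1, 0.488) = 0.488
¬(P ⇒ Q) = 1 − 0.488 = 0.512
¬P = 1 − 0.710 = 0.290
¬(P ⇒ Q) ⇒ ¬P = min(1, 1 − 0.512 + 0.290) = min(1, 0.778) = 0.778
(¬(Q ⇒ P) ⊕ (0 ⇒ Q)) ⇒ (¬(P ⇒ Q) ⇒ ¬P) = min(1, 1 − 1.000 + 0.778) = min(1, 0.778) = 0.778
¬((¬(Q ⇒ P) ⊕ (0 ⇒ Q)) ⇒ (¬(P ⇒ Q) ⇒ ¬P)) = 1 − 0.778 = 0.222

0.222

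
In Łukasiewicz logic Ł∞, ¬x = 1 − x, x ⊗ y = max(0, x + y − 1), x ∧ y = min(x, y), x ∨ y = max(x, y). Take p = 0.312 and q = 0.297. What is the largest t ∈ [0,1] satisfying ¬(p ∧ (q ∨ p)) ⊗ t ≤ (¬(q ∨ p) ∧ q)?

q ∨ p = max(0.297, 0.312) = 0.312
p ∧ (q ∨ p) = min(0.312, 0.312) = 0.312
¬(p ∧ (q ∨ p)) = 1 − 0.312 = 0.688
So the left factor is ¬(p ∧ (q ∨ p)) = 0.688.
¬(q ∨ p) = 1 − 0.312 = 0.688
¬(q ∨ p) ∧ q = min(0.688, 0.297) = 0.297
So the right-hand bound is ¬(q ∨ p) ∧ q = 0.297.
The residuum of the Łukasiewicz t-norm gives the supremum: min(1, 1 − 0.688 + 0.297).
1 − 0.688 + 0.297 = 0.609, so t = min(1, 0.609) = 0.609.
Check: 0.688 ⊗ 0.609 = max(0, 0.297) = 0.297 ≤ 0.297.

0.609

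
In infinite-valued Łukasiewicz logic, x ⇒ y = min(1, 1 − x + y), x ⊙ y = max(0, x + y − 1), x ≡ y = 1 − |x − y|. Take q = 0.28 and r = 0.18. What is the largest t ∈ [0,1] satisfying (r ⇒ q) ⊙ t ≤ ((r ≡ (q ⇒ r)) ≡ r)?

r ⇒ q = min(1, 1 − 0.18 + 0.28) = min(1, 1.10) = 1.00
So the left factor is r ⇒ q = 1.00.
q ⇒ r = min(1, 1 − 0.28 + 0.18) = min(1, 0.90) = 0.90
r ≡ (q ⇒ r) = 1 − |0.18 − 0.90| = 1 − 0.72 = 0.28
(r ≡ (q ⇒ r)) ≡ r = 1 − |0.28 − 0.18| = 1 − 0.10 = 0.90
So the right-hand bound is (r ≡ (q ⇒ r)) ≡ r = 0.90.
The residuum of the Łukasiewicz t-norm gives the supremum: min(1, 1 − 1.00 + 0.90).
1 − 1.00 + 0.90 = 0.90, so t = min(1, 0.90) = 0.90.
Check: 1.00 ⊙ 0.90 = max(0, 0.90) = 0.90 ≤ 0.90.

0.90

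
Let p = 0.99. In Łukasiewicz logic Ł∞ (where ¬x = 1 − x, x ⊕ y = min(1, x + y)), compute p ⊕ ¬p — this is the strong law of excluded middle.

1.00

¬p = 1 − 0.99 = 0.01
p ⊕ ¬p = min(1, 0.99 + 0.01) = min(1, 1.00) = 1.00
(As expected: always 1 in Ł∞ since a ⊕ (1−a) = 1.)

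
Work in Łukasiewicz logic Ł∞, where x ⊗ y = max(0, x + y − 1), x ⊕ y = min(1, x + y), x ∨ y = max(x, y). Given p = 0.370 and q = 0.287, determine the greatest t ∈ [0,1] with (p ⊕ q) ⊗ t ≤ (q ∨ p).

0.713

p ⊕ q = min(1, 0.370 + 0.287) = min(1, 0.657) = 0.657
So the left factor is p ⊕ q = 0.657.
q ∨ p = max(0.287, 0.370) = 0.370
So the right-hand bound is q ∨ p = 0.370.
The residuum of the Łukasiewicz t-norm gives the supremum: min(1, 1 − 0.657 + 0.370).
1 − 0.657 + 0.370 = 0.713, so t = min(1, 0.713) = 0.713.
Check: 0.657 ⊗ 0.713 = max(0, 0.370) = 0.370 ≤ 0.370.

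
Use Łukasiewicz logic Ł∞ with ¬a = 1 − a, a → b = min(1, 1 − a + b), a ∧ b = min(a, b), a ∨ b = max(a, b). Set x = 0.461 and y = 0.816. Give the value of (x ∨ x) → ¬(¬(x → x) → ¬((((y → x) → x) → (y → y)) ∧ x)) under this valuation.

x ∨ x = max(0.461, 0.461) = 0.461
x → x = min(1, 1 − 0.461 + 0.461) = min(1, 1.000) = 1.000
¬(x → x) = 1 − 1.000 = 0.000
y → x = min(1, 1 − 0.816 + 0.461) = min(1, 0.645) = 0.645
(y → x) → x = min(1, 1 − 0.645 + 0.461) = min(1, 0.816) = 0.816
y → y = min(1, 1 − 0.816 + 0.816) = min(1, 1.000) = 1.000
((y → x) → x) → (y → y) = min(1, 1 − 0.816 + 1.000) = min(1, 1.184) = 1.000
(((y → x) → x) → (y → y)) ∧ x = min(1.000, 0.461) = 0.461
¬((((y → x) → x) → (y → y)) ∧ x) = 1 − 0.461 = 0.539
¬(x → x) → ¬((((y → x) → x) → (y → y)) ∧ x) = min(1, 1 − 0.000 + 0.539) = min(1, 1.539) = 1.000
¬(¬(x → x) → ¬((((y → x) → x) → (y → y)) ∧ x)) = 1 − 1.000 = 0.000
(x ∨ x) → ¬(¬(x → x) → ¬((((y → x) → x) → (y → y)) ∧ x)) = min(1, 1 − 0.461 + 0.000) = min(1, 0.539) = 0.539

0.539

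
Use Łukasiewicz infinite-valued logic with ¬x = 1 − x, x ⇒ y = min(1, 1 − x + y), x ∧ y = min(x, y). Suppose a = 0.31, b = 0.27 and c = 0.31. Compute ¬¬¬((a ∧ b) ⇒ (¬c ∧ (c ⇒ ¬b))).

a ∧ b = min(0.31, 0.27) = 0.27
¬c = 1 − 0.31 = 0.69
¬b = 1 − 0.27 = 0.73
c ⇒ ¬b = min(1, 1 − 0.31 + 0.73) = min(1, 1.42) = 1.00
¬c ∧ (c ⇒ ¬b) = min(0.69, 1.00) = 0.69
(a ∧ b) ⇒ (¬c ∧ (c ⇒ ¬b)) = min(1, 1 − 0.27 + 0.69) = min(1, 1.42) = 1.00
¬((a ∧ b) ⇒ (¬c ∧ (c ⇒ ¬b))) = 1 − 1.00 = 0.00
¬¬((a ∧ b) ⇒ (¬c ∧ (c ⇒ ¬b))) = 1 − 0.00 = 1.00
¬¬¬((a ∧ b) ⇒ (¬c ∧ (c ⇒ ¬b))) = 1 − 1.00 = 0.00

0.00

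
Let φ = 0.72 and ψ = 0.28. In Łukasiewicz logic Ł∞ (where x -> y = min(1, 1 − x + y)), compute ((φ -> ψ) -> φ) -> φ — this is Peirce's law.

φ -> ψ = min(1, 1 − 0.72 + 0.28) = min(1, 0.56) = 0.56
(φ -> ψ) -> φ = min(1, 1 − 0.56 + 0.72) = min(1, 1.16) = 1.00
((φ -> ψ) -> φ) -> φ = min(1, 1 − 1.00 + 0.72) = min(1, 0.72) = 0.72
(The value 0.72 < 1 shows this instance is not satisfied; not a Ł∞-tautology in general.)

0.72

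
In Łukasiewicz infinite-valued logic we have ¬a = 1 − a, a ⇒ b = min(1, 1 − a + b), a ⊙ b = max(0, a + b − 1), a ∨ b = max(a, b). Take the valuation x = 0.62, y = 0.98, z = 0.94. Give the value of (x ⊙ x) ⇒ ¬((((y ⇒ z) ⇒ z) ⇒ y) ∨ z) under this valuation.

x ⊙ x = max(0, 0.62 + 0.62 − 1) = max(0, 0.24) = 0.24
y ⇒ z = min(1, 1 − 0.98 + 0.94) = min(1, 0.96) = 0.96
(y ⇒ z) ⇒ z = min(1, 1 − 0.96 + 0.94) = min(1, 0.98) = 0.98
((y ⇒ z) ⇒ z) ⇒ y = min(1, 1 − 0.98 + 0.98) = min(1, 1.00) = 1.00
(((y ⇒ z) ⇒ z) ⇒ y) ∨ z = max(1.00, 0.94) = 1.00
¬((((y ⇒ z) ⇒ z) ⇒ y) ∨ z) = 1 − 1.00 = 0.00
(x ⊙ x) ⇒ ¬((((y ⇒ z) ⇒ z) ⇒ y) ∨ z) = min(1, 1 − 0.24 + 0.00) = min(1, 0.76) = 0.76

0.76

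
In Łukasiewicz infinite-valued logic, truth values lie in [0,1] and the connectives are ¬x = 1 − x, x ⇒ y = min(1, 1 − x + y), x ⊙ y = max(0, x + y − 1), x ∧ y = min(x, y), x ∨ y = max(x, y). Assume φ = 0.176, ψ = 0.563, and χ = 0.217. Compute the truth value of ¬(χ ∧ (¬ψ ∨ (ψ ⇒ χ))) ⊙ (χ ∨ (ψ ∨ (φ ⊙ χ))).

¬ψ = 1 − 0.563 = 0.437
ψ ⇒ χ = min(1, 1 − 0.563 + 0.217) = min(1, 0.654) = 0.654
¬ψ ∨ (ψ ⇒ χ) = max(0.437, 0.654) = 0.654
χ ∧ (¬ψ ∨ (ψ ⇒ χ)) = min(0.217, 0.654) = 0.217
¬(χ ∧ (¬ψ ∨ (ψ ⇒ χ))) = 1 − 0.217 = 0.783
φ ⊙ χ = max(0, 0.176 + 0.217 − 1) = max(0, -0.607) = 0.000
ψ ∨ (φ ⊙ χ) = max(0.563, 0.000) = 0.563
χ ∨ (ψ ∨ (φ ⊙ χ)) = max(0.217, 0.563) = 0.563
¬(χ ∧ (¬ψ ∨ (ψ ⇒ χ))) ⊙ (χ ∨ (ψ ∨ (φ ⊙ χ))) = max(0, 0.783 + 0.563 − 1) = max(0, 0.346) = 0.346

0.346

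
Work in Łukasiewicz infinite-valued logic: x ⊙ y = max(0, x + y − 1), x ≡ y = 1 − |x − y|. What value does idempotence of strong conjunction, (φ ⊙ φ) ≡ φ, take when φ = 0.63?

φ ⊙ φ = max(0, 0.63 + 0.63 − 1) = max(0, 0.26) = 0.26
(φ ⊙ φ) ≡ φ = 1 − |0.26 − 0.63| = 1 − 0.37 = 0.63
(The value 0.63 < 1 shows this instance is not satisfied; fails in Ł∞ since a ⊗ a = max(0, 2a−1) ≠ a in general.)

0.63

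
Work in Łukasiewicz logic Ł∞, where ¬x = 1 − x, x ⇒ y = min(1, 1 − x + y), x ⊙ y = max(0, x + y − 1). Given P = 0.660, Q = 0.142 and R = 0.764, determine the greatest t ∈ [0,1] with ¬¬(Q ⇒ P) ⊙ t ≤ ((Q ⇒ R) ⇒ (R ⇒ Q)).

Q ⇒ P = min(1, 1 − 0.142 + 0.660) = min(1, 1.518) = 1.000
¬(Q ⇒ P) = 1 − 1.000 = 0.000
¬¬(Q ⇒ P) = 1 − 0.000 = 1.000
So the left factor is ¬¬(Q ⇒ P) = 1.000.
Q ⇒ R = min(1, 1 − 0.142 + 0.764) = min(1, 1.622) = 1.000
R ⇒ Q = min(1, 1 − 0.764 + 0.142) = min(1, 0.378) = 0.378
(Q ⇒ R) ⇒ (R ⇒ Q) = min(1, 1 − 1.000 + 0.378) = min(1, 0.378) = 0.378
So the right-hand bound is (Q ⇒ R) ⇒ (R ⇒ Q) = 0.378.
The residuum of the Łukasiewicz t-norm gives the supremum: min(1, 1 − 1.000 + 0.378).
1 − 1.000 + 0.378 = 0.378, so t = min(1, 0.378) = 0.378.
Check: 1.000 ⊙ 0.378 = max(0, 0.378) = 0.378 ≤ 0.378.

0.378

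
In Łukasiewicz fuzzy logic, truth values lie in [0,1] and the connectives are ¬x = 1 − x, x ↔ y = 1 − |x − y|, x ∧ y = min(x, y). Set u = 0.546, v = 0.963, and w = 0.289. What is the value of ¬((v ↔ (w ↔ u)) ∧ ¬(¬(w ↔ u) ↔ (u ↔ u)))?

0.257

w ↔ u = 1 − |0.289 − 0.546| = 1 − 0.257 = 0.743
v ↔ (w ↔ u) = 1 − |0.963 − 0.743| = 1 − 0.220 = 0.780
¬(w ↔ u) = 1 − 0.743 = 0.257
u ↔ u = 1 − |0.546 − 0.546| = 1 − 0.000 = 1.000
¬(w ↔ u) ↔ (u ↔ u) = 1 − |0.257 − 1.000| = 1 − 0.743 = 0.257
¬(¬(w ↔ u) ↔ (u ↔ u)) = 1 − 0.257 = 0.743
(v ↔ (w ↔ u)) ∧ ¬(¬(w ↔ u) ↔ (u ↔ u)) = min(0.780, 0.743) = 0.743
¬((v ↔ (w ↔ u)) ∧ ¬(¬(w ↔ u) ↔ (u ↔ u))) = 1 − 0.743 = 0.257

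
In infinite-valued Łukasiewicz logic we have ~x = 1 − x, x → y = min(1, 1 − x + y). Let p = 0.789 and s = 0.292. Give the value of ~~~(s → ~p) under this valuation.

0.081

~p = 1 − 0.789 = 0.211
s → ~p = min(1, 1 − 0.292 + 0.211) = min(1, 0.919) = 0.919
~(s → ~p) = 1 − 0.919 = 0.081
~~(s → ~p) = 1 − 0.081 = 0.919
~~~(s → ~p) = 1 − 0.919 = 0.081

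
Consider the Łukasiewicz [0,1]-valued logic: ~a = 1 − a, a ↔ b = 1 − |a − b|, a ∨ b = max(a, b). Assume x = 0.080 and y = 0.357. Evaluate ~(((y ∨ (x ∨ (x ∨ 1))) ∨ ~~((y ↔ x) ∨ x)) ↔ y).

0.643

x ∨ 1 = max(0.080, 1.000) = 1.000
x ∨ (x ∨ 1) = max(0.080, 1.000) = 1.000
y ∨ (x ∨ (x ∨ 1)) = max(0.357, 1.000) = 1.000
y ↔ x = 1 − |0.357 − 0.080| = 1 − 0.277 = 0.723
(y ↔ x) ∨ x = max(0.723, 0.080) = 0.723
~((y ↔ x) ∨ x) = 1 − 0.723 = 0.277
~~((y ↔ x) ∨ x) = 1 − 0.277 = 0.723
(y ∨ (x ∨ (x ∨ 1))) ∨ ~~((y ↔ x) ∨ x) = max(1.000, 0.723) = 1.000
((y ∨ (x ∨ (x ∨ 1))) ∨ ~~((y ↔ x) ∨ x)) ↔ y = 1 − |1.000 − 0.357| = 1 − 0.643 = 0.357
~(((y ∨ (x ∨ (x ∨ 1))) ∨ ~~((y ↔ x) ∨ x)) ↔ y) = 1 − 0.357 = 0.643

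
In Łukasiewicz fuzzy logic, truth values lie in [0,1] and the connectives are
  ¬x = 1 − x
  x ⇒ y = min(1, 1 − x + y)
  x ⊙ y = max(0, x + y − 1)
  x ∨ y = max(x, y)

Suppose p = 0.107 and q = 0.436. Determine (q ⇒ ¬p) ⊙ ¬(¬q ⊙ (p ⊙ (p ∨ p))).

¬p = 1 − 0.107 = 0.893
q ⇒ ¬p = min(1, 1 − 0.436 + 0.893) = min(1, 1.457) = 1.000
¬q = 1 − 0.436 = 0.564
p ∨ p = max(0.107, 0.107) = 0.107
p ⊙ (p ∨ p) = max(0, 0.107 + 0.107 − 1) = max(0, -0.786) = 0.000
¬q ⊙ (p ⊙ (p ∨ p)) = max(0, 0.564 + 0.000 − 1) = max(0, -0.436) = 0.000
¬(¬q ⊙ (p ⊙ (p ∨ p))) = 1 − 0.000 = 1.000
(q ⇒ ¬p) ⊙ ¬(¬q ⊙ (p ⊙ (p ∨ p))) = max(0, 1.000 + 1.000 − 1) = max(0, 1.000) = 1.000

1.000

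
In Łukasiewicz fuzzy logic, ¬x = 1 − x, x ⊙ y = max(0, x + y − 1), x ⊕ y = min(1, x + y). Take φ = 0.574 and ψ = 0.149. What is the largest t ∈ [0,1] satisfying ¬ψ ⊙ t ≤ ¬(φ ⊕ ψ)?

0.426

¬ψ = 1 − 0.149 = 0.851
So the left factor is ¬ψ = 0.851.
φ ⊕ ψ = min(1, 0.574 + 0.149) = min(1, 0.723) = 0.723
¬(φ ⊕ ψ) = 1 − 0.723 = 0.277
So the right-hand bound is ¬(φ ⊕ ψ) = 0.277.
The residuum of the Łukasiewicz t-norm gives the supremum: min(1, 1 − 0.851 + 0.277).
1 − 0.851 + 0.277 = 0.426, so t = min(1, 0.426) = 0.426.
Check: 0.851 ⊙ 0.426 = max(0, 0.277) = 0.277 ≤ 0.277.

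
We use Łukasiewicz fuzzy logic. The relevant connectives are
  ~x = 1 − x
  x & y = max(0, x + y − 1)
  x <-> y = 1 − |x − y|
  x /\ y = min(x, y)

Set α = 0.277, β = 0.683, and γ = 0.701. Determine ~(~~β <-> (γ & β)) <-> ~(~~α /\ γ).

0.576

~β = 1 − 0.683 = 0.317
~~β = 1 − 0.317 = 0.683
γ & β = max(0, 0.701 + 0.683 − 1) = max(0, 0.384) = 0.384
~~β <-> (γ & β) = 1 − |0.683 − 0.384| = 1 − 0.299 = 0.701
~(~~β <-> (γ & β)) = 1 − 0.701 = 0.299
~α = 1 − 0.277 = 0.723
~~α = 1 − 0.723 = 0.277
~~α /\ γ = min(0.277, 0.701) = 0.277
~(~~α /\ γ) = 1 − 0.277 = 0.723
~(~~β <-> (γ & β)) <-> ~(~~α /\ γ) = 1 − |0.299 − 0.723| = 1 − 0.424 = 0.576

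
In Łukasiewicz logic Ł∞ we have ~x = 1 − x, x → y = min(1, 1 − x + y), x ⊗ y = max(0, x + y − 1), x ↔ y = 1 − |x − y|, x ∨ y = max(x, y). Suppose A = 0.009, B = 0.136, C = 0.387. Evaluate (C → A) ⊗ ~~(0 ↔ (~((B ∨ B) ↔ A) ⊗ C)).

0.622

C → A = min(1, 1 − 0.387 + 0.009) = min(1, 0.622) = 0.622
B ∨ B = max(0.136, 0.136) = 0.136
(B ∨ B) ↔ A = 1 − |0.136 − 0.009| = 1 − 0.127 = 0.873
~((B ∨ B) ↔ A) = 1 − 0.873 = 0.127
~((B ∨ B) ↔ A) ⊗ C = max(0, 0.127 + 0.387 − 1) = max(0, -0.486) = 0.000
0 ↔ (~((B ∨ B) ↔ A) ⊗ C) = 1 − |0.000 − 0.000| = 1 − 0.000 = 1.000
~(0 ↔ (~((B ∨ B) ↔ A) ⊗ C)) = 1 − 1.000 = 0.000
~~(0 ↔ (~((B ∨ B) ↔ A) ⊗ C)) = 1 − 0.000 = 1.000
(C → A) ⊗ ~~(0 ↔ (~((B ∨ B) ↔ A) ⊗ C)) = max(0, 0.622 + 1.000 − 1) = max(0, 0.622) = 0.622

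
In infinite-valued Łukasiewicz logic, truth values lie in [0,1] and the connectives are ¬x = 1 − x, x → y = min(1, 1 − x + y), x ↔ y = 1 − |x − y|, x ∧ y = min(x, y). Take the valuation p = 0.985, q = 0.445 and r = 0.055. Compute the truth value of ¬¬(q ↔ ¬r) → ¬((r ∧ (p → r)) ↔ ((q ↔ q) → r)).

¬r = 1 − 0.055 = 0.945
q ↔ ¬r = 1 − |0.445 − 0.945| = 1 − 0.500 = 0.500
¬(q ↔ ¬r) = 1 − 0.500 = 0.500
¬¬(q ↔ ¬r) = 1 − 0.500 = 0.500
p → r = min(1, 1 − 0.985 + 0.055) = min(1, 0.070) = 0.070
r ∧ (p → r) = min(0.055, 0.070) = 0.055
q ↔ q = 1 − |0.445 − 0.445| = 1 − 0.000 = 1.000
(q ↔ q) → r = min(1, 1 − 1.000 + 0.055) = min(1, 0.055) = 0.055
(r ∧ (p → r)) ↔ ((q ↔ q) → r) = 1 − |0.055 − 0.055| = 1 − 0.000 = 1.000
¬((r ∧ (p → r)) ↔ ((q ↔ q) → r)) = 1 − 1.000 = 0.000
¬¬(q ↔ ¬r) → ¬((r ∧ (p → r)) ↔ ((q ↔ q) → r)) = min(1, 1 − 0.500 + 0.000) = min(1, 0.500) = 0.500

0.500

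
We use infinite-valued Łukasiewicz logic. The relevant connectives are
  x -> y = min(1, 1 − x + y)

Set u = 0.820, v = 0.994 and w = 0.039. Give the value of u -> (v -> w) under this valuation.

0.225

v -> w = min(1, 1 − 0.994 + 0.039) = min(1, 0.045) = 0.045
u -> (v -> w) = min(1, 1 − 0.820 + 0.045) = min(1, 0.225) = 0.225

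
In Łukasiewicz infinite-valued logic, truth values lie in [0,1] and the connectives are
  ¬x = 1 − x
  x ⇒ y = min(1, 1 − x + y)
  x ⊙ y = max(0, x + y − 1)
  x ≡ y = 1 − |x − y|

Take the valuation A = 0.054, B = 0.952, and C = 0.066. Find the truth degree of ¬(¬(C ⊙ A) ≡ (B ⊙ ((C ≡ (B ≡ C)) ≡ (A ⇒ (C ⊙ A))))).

0.054

C ⊙ A = max(0, 0.066 + 0.054 − 1) = max(0, -0.880) = 0.000
¬(C ⊙ A) = 1 − 0.000 = 1.000
B ≡ C = 1 − |0.952 − 0.066| = 1 − 0.886 = 0.114
C ≡ (B ≡ C) = 1 − |0.066 − 0.114| = 1 − 0.048 = 0.952
A ⇒ (C ⊙ A) = min(1, 1 − 0.054 + 0.000) = min(1, 0.946) = 0.946
(C ≡ (B ≡ C)) ≡ (A ⇒ (C ⊙ A)) = 1 − |0.952 − 0.946| = 1 − 0.006 = 0.994
B ⊙ ((C ≡ (B ≡ C)) ≡ (A ⇒ (C ⊙ A))) = max(0, 0.952 + 0.994 − 1) = max(0, 0.946) = 0.946
¬(C ⊙ A) ≡ (B ⊙ ((C ≡ (B ≡ C)) ≡ (A ⇒ (C ⊙ A)))) = 1 − |1.000 − 0.946| = 1 − 0.054 = 0.946
¬(¬(C ⊙ A) ≡ (B ⊙ ((C ≡ (B ≡ C)) ≡ (A ⇒ (C ⊙ A))))) = 1 − 0.946 = 0.054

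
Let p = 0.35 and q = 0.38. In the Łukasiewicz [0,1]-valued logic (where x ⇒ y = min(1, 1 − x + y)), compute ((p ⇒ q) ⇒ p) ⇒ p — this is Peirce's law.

1.00

p ⇒ q = min(1, 1 − 0.35 + 0.38) = min(1, 1.03) = 1.00
(p ⇒ q) ⇒ p = min(1, 1 − 1.00 + 0.35) = min(1, 0.35) = 0.35
((p ⇒ q) ⇒ p) ⇒ p = min(1, 1 − 0.35 + 0.35) = min(1, 1.00) = 1.00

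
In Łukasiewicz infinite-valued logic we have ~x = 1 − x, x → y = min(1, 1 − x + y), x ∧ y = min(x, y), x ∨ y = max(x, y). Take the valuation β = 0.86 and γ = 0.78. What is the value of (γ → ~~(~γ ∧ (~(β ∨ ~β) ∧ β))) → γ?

1.00

~γ = 1 − 0.78 = 0.22
~β = 1 − 0.86 = 0.14
β ∨ ~β = max(0.86, 0.14) = 0.86
~(β ∨ ~β) = 1 − 0.86 = 0.14
~(β ∨ ~β) ∧ β = min(0.14, 0.86) = 0.14
~γ ∧ (~(β ∨ ~β) ∧ β) = min(0.22, 0.14) = 0.14
~(~γ ∧ (~(β ∨ ~β) ∧ β)) = 1 − 0.14 = 0.86
~~(~γ ∧ (~(β ∨ ~β) ∧ β)) = 1 − 0.86 = 0.14
γ → ~~(~γ ∧ (~(β ∨ ~β) ∧ β)) = min(1, 1 − 0.78 + 0.14) = min(1, 0.36) = 0.36
(γ → ~~(~γ ∧ (~(β ∨ ~β) ∧ β))) → γ = min(1, 1 − 0.36 + 0.78) = min(1, 1.42) = 1.00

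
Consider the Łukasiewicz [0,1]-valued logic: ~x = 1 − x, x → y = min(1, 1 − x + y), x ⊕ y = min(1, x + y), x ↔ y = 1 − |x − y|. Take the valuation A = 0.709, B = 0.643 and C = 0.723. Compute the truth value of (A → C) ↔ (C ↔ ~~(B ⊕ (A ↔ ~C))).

A → C = min(1, 1 − 0.709 + 0.723) = min(1, 1.014) = 1.000
~C = 1 − 0.723 = 0.277
A ↔ ~C = 1 − |0.709 − 0.277| = 1 − 0.432 = 0.568
B ⊕ (A ↔ ~C) = min(1, 0.643 + 0.568) = min(1, 1.211) = 1.000
~(B ⊕ (A ↔ ~C)) = 1 − 1.000 = 0.000
~~(B ⊕ (A ↔ ~C)) = 1 − 0.000 = 1.000
C ↔ ~~(B ⊕ (A ↔ ~C)) = 1 − |0.723 − 1.000| = 1 − 0.277 = 0.723
(A → C) ↔ (C ↔ ~~(B ⊕ (A ↔ ~C))) = 1 − |1.000 − 0.723| = 1 − 0.277 = 0.723

0.723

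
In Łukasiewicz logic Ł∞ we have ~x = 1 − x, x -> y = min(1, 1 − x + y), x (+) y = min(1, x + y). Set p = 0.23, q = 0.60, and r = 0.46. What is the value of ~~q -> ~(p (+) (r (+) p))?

0.48

~q = 1 − 0.60 = 0.40
~~q = 1 − 0.40 = 0.60
r (+) p = min(1, 0.46 + 0.23) = min(1, 0.69) = 0.69
p (+) (r (+) p) = min(1, 0.23 + 0.69) = min(1, 0.92) = 0.92
~(p (+) (r (+) p)) = 1 − 0.92 = 0.08
~~q -> ~(p (+) (r (+) p)) = min(1, 1 − 0.60 + 0.08) = min(1, 0.48) = 0.48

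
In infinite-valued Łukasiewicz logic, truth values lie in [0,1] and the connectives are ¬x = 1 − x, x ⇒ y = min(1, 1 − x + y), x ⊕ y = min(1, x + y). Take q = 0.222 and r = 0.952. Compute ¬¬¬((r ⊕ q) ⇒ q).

r ⊕ q = min(1, 0.952 + 0.222) = min(1, 1.174) = 1.000
(r ⊕ q) ⇒ q = min(1, 1 − 1.000 + 0.222) = min(1, 0.222) = 0.222
¬((r ⊕ q) ⇒ q) = 1 − 0.222 = 0.778
¬¬((r ⊕ q) ⇒ q) = 1 − 0.778 = 0.222
¬¬¬((r ⊕ q) ⇒ q) = 1 − 0.222 = 0.778

0.778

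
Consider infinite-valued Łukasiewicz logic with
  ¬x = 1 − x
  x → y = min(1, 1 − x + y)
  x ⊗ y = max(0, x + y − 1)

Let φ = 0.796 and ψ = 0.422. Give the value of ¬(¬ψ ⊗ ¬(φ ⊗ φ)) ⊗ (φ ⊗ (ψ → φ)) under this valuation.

0.796

¬ψ = 1 − 0.422 = 0.578
φ ⊗ φ = max(0, 0.796 + 0.796 − 1) = max(0, 0.592) = 0.592
¬(φ ⊗ φ) = 1 − 0.592 = 0.408
¬ψ ⊗ ¬(φ ⊗ φ) = max(0, 0.578 + 0.408 − 1) = max(0, -0.014) = 0.000
¬(¬ψ ⊗ ¬(φ ⊗ φ)) = 1 − 0.000 = 1.000
ψ → φ = min(1, 1 − 0.422 + 0.796) = min(1, 1.374) = 1.000
φ ⊗ (ψ → φ) = max(0, 0.796 + 1.000 − 1) = max(0, 0.796) = 0.796
¬(¬ψ ⊗ ¬(φ ⊗ φ)) ⊗ (φ ⊗ (ψ → φ)) = max(0, 1.000 + 0.796 − 1) = max(0, 0.796) = 0.796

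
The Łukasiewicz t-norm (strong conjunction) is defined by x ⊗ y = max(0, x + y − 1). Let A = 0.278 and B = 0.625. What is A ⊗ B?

0.000

A ⊗ B = max(0, 0.278 + 0.625 − 1) = max(0, -0.097) = 0.000
For comparison, the Gödel (minimum) t-norm min(x, y) would give 0.278.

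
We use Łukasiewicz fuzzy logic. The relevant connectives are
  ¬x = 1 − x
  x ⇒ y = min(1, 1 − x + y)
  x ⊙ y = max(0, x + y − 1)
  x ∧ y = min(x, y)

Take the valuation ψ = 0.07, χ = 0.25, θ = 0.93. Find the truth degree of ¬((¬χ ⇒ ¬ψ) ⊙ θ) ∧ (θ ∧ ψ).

¬χ = 1 − 0.25 = 0.75
¬ψ = 1 − 0.07 = 0.93
¬χ ⇒ ¬ψ = min(1, 1 − 0.75 + 0.93) = min(1, 1.18) = 1.00
(¬χ ⇒ ¬ψ) ⊙ θ = max(0, 1.00 + 0.93 − 1) = max(0, 0.93) = 0.93
¬((¬χ ⇒ ¬ψ) ⊙ θ) = 1 − 0.93 = 0.07
θ ∧ ψ = min(0.93, 0.07) = 0.07
¬((¬χ ⇒ ¬ψ) ⊙ θ) ∧ (θ ∧ ψ) = min(0.07, 0.07) = 0.07

0.07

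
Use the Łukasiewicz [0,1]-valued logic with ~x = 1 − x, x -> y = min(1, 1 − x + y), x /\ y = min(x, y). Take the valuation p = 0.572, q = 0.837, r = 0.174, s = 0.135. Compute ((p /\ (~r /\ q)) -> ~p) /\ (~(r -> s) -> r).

~r = 1 − 0.174 = 0.826
~r /\ q = min(0.826, 0.837) = 0.826
p /\ (~r /\ q) = min(0.572, 0.826) = 0.572
~p = 1 − 0.572 = 0.428
(p /\ (~r /\ q)) -> ~p = min(1, 1 − 0.572 + 0.428) = min(1, 0.856) = 0.856
r -> s = min(1, 1 − 0.174 + 0.135) = min(1, 0.961) = 0.961
~(r -> s) = 1 − 0.961 = 0.039
~(r -> s) -> r = min(1, 1 − 0.039 + 0.174) = min(1, 1.135) = 1.000
((p /\ (~r /\ q)) -> ~p) /\ (~(r -> s) -> r) = min(0.856, 1.000) = 0.856

0.856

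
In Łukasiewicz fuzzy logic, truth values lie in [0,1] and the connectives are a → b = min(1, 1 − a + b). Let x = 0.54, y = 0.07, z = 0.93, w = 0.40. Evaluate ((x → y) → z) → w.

0.40

x → y = min(1, 1 − 0.54 + 0.07) = min(1, 0.53) = 0.53
(x → y) → z = min(1, 1 − 0.53 + 0.93) = min(1, 1.40) = 1.00
((x → y) → z) → w = min(1, 1 − 1.00 + 0.40) = min(1, 0.40) = 0.40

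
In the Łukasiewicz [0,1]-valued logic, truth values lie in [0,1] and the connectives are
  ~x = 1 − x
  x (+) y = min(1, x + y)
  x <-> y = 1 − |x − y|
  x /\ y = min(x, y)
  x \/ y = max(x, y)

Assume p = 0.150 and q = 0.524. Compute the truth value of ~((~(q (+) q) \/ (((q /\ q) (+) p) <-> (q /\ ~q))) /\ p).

q (+) q = min(1, 0.524 + 0.524) = min(1, 1.048) = 1.000
~(q (+) q) = 1 − 1.000 = 0.000
q /\ q = min(0.524, 0.524) = 0.524
(q /\ q) (+) p = min(1, 0.524 + 0.150) = min(1, 0.674) = 0.674
~q = 1 − 0.524 = 0.476
q /\ ~q = min(0.524, 0.476) = 0.476
((q /\ q) (+) p) <-> (q /\ ~q) = 1 − |0.674 − 0.476| = 1 − 0.198 = 0.802
~(q (+) q) \/ (((q /\ q) (+) p) <-> (q /\ ~q)) = max(0.000, 0.802) = 0.802
(~(q (+) q) \/ (((q /\ q) (+) p) <-> (q /\ ~q))) /\ p = min(0.802, 0.150) = 0.150
~((~(q (+) q) \/ (((q /\ q) (+) p) <-> (q /\ ~q))) /\ p) = 1 − 0.150 = 0.850

0.850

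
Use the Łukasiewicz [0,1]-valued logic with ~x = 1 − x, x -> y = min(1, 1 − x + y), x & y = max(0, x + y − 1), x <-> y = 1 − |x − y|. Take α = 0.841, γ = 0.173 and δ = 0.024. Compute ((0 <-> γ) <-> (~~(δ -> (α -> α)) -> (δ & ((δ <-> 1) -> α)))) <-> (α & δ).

0.803

0 <-> γ = 1 − |0.000 − 0.173| = 1 − 0.173 = 0.827
α -> α = min(1, 1 − 0.841 + 0.841) = min(1, 1.000) = 1.000
δ -> (α -> α) = min(1, 1 − 0.024 + 1.000) = min(1, 1.976) = 1.000
~(δ -> (α -> α)) = 1 − 1.000 = 0.000
~~(δ -> (α -> α)) = 1 − 0.000 = 1.000
δ <-> 1 = 1 − |0.024 − 1.000| = 1 − 0.976 = 0.024
(δ <-> 1) -> α = min(1, 1 − 0.024 + 0.841) = min(1, 1.817) = 1.000
δ & ((δ <-> 1) -> α) = max(0, 0.024 + 1.000 − 1) = max(0, 0.024) = 0.024
~~(δ -> (α -> α)) -> (δ & ((δ <-> 1) -> α)) = min(1, 1 − 1.000 + 0.024) = min(1, 0.024) = 0.024
(0 <-> γ) <-> (~~(δ -> (α -> α)) -> (δ & ((δ <-> 1) -> α))) = 1 − |0.827 − 0.024| = 1 − 0.803 = 0.197
α & δ = max(0, 0.841 + 0.024 − 1) = max(0, -0.135) = 0.000
((0 <-> γ) <-> (~~(δ -> (α -> α)) -> (δ & ((δ <-> 1) -> α)))) <-> (α & δ) = 1 − |0.197 − 0.000| = 1 − 0.197 = 0.803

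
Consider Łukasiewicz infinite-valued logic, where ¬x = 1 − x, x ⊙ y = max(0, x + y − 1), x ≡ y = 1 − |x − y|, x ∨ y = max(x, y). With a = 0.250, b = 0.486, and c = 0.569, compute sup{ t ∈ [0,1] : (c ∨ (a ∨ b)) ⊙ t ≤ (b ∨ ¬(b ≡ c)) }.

a ∨ b = max(0.250, 0.486) = 0.486
c ∨ (a ∨ b) = max(0.569, 0.486) = 0.569
So the left factor is c ∨ (a ∨ b) = 0.569.
b ≡ c = 1 − |0.486 − 0.569| = 1 − 0.083 = 0.917
¬(b ≡ c) = 1 − 0.917 = 0.083
b ∨ ¬(b ≡ c) = max(0.486, 0.083) = 0.486
So the right-hand bound is b ∨ ¬(b ≡ c) = 0.486.
The residuum of the Łukasiewicz t-norm gives the supremum: min(1, 1 − 0.569 + 0.486).
1 − 0.569 + 0.486 = 0.917, so t = min(1, 0.917) = 0.917.
Check: 0.569 ⊙ 0.917 = max(0, 0.486) = 0.486 ≤ 0.486.

0.917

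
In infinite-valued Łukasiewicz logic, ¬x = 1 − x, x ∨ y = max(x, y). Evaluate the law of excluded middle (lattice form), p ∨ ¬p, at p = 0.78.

¬p = 1 − 0.78 = 0.22
p ∨ ¬p = max(0.78, 0.22) = 0.78
(The value 0.78 < 1 shows this instance is not satisfied; not a Ł∞-tautology — its value is max(a, 1−a).)

0.78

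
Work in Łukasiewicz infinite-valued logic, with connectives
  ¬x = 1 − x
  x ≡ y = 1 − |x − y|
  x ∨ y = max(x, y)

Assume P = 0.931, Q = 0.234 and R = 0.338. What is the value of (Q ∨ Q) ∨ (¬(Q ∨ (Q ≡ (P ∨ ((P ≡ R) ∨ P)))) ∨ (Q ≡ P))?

Q ∨ Q = max(0.234, 0.234) = 0.234
P ≡ R = 1 − |0.931 − 0.338| = 1 − 0.593 = 0.407
(P ≡ R) ∨ P = max(0.407, 0.931) = 0.931
P ∨ ((P ≡ R) ∨ P) = max(0.931, 0.931) = 0.931
Q ≡ (P ∨ ((P ≡ R) ∨ P)) = 1 − |0.234 − 0.931| = 1 − 0.697 = 0.303
Q ∨ (Q ≡ (P ∨ ((P ≡ R) ∨ P))) = max(0.234, 0.303) = 0.303
¬(Q ∨ (Q ≡ (P ∨ ((P ≡ R) ∨ P)))) = 1 − 0.303 = 0.697
Q ≡ P = 1 − |0.234 − 0.931| = 1 − 0.697 = 0.303
¬(Q ∨ (Q ≡ (P ∨ ((P ≡ R) ∨ P)))) ∨ (Q ≡ P) = max(0.697, 0.303) = 0.697
(Q ∨ Q) ∨ (¬(Q ∨ (Q ≡ (P ∨ ((P ≡ R) ∨ P)))) ∨ (Q ≡ P)) = max(0.234, 0.697) = 0.697

0.697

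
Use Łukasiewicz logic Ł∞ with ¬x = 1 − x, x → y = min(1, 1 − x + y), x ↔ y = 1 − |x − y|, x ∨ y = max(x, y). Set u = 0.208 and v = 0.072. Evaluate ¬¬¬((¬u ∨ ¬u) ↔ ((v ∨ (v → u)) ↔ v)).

¬u = 1 − 0.208 = 0.792
¬u ∨ ¬u = max(0.792, 0.792) = 0.792
v → u = min(1, 1 − 0.072 + 0.208) = min(1, 1.136) = 1.000
v ∨ (v → u) = max(0.072, 1.000) = 1.000
(v ∨ (v → u)) ↔ v = 1 − |1.000 − 0.072| = 1 − 0.928 = 0.072
(¬u ∨ ¬u) ↔ ((v ∨ (v → u)) ↔ v) = 1 − |0.792 − 0.072| = 1 − 0.720 = 0.280
¬((¬u ∨ ¬u) ↔ ((v ∨ (v → u)) ↔ v)) = 1 − 0.280 = 0.720
¬¬((¬u ∨ ¬u) ↔ ((v ∨ (v → u)) ↔ v)) = 1 − 0.720 = 0.280
¬¬¬((¬u ∨ ¬u) ↔ ((v ∨ (v → u)) ↔ v)) = 1 − 0.280 = 0.720

0.720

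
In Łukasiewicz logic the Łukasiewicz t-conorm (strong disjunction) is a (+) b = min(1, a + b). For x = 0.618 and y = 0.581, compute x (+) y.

x (+) y = min(1, 0.618 + 0.581) = min(1, 1.199) = 1.000
For comparison, the Gödel t-conorm max(a, b) would give 0.618.

1.000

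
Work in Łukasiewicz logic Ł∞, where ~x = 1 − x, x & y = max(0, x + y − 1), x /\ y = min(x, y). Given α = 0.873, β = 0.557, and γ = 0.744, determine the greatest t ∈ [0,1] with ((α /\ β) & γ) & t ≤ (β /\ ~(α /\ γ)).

0.955

α /\ β = min(0.873, 0.557) = 0.557
(α /\ β) & γ = max(0, 0.557 + 0.744 − 1) = max(0, 0.301) = 0.301
So the left factor is (α /\ β) & γ = 0.301.
α /\ γ = min(0.873, 0.744) = 0.744
~(α /\ γ) = 1 − 0.744 = 0.256
β /\ ~(α /\ γ) = min(0.557, 0.256) = 0.256
So the right-hand bound is β /\ ~(α /\ γ) = 0.256.
The residuum of the Łukasiewicz t-norm gives the supremum: min(1, 1 − 0.301 + 0.256).
1 − 0.301 + 0.256 = 0.955, so t = min(1, 0.955) = 0.955.
Check: 0.301 & 0.955 = max(0, 0.256) = 0.256 ≤ 0.256.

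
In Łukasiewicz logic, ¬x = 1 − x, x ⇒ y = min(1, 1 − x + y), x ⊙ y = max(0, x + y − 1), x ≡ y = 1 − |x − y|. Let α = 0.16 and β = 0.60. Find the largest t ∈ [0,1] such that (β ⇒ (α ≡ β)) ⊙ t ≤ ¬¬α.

α ≡ β = 1 − |0.16 − 0.60| = 1 − 0.44 = 0.56
β ⇒ (α ≡ β) = min(1, 1 − 0.60 + 0.56) = min(1, 0.96) = 0.96
So the left factor is β ⇒ (α ≡ β) = 0.96.
¬α = 1 − 0.16 = 0.84
¬¬α = 1 − 0.84 = 0.16
So the right-hand bound is ¬¬α = 0.16.
The residuum of the Łukasiewicz t-norm gives the supremum: min(1, 1 − 0.96 + 0.16).
1 − 0.96 + 0.16 = 0.20, so t = min(1, 0.20) = 0.20.
Check: 0.96 ⊙ 0.20 = max(0, 0.16) = 0.16 ≤ 0.16.

0.20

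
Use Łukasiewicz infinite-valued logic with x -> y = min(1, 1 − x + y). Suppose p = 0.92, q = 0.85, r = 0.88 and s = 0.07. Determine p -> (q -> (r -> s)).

r -> s = min(1, 1 − 0.88 + 0.07) = min(1, 0.19) = 0.19
q -> (r -> s) = min(1, 1 − 0.85 + 0.19) = min(1, 0.34) = 0.34
p -> (q -> (r -> s)) = min(1, 1 − 0.92 + 0.34) = min(1, 0.42) = 0.42

0.42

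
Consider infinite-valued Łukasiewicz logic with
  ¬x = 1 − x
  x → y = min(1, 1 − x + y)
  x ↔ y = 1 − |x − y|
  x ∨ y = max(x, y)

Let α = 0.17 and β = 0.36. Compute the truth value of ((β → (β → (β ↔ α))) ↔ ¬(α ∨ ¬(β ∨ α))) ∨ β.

β ↔ α = 1 − |0.36 − 0.17| = 1 − 0.19 = 0.81
β → (β ↔ α) = min(1, 1 − 0.36 + 0.81) = min(1, 1.45) = 1.00
β → (β → (β ↔ α)) = min(1, 1 − 0.36 + 1.00) = min(1, 1.64) = 1.00
β ∨ α = max(0.36, 0.17) = 0.36
¬(β ∨ α) = 1 − 0.36 = 0.64
α ∨ ¬(β ∨ α) = max(0.17, 0.64) = 0.64
¬(α ∨ ¬(β ∨ α)) = 1 − 0.64 = 0.36
(β → (β → (β ↔ α))) ↔ ¬(α ∨ ¬(β ∨ α)) = 1 − |1.00 − 0.36| = 1 − 0.64 = 0.36
((β → (β → (β ↔ α))) ↔ ¬(α ∨ ¬(β ∨ α))) ∨ β = max(0.36, 0.36) = 0.36

0.36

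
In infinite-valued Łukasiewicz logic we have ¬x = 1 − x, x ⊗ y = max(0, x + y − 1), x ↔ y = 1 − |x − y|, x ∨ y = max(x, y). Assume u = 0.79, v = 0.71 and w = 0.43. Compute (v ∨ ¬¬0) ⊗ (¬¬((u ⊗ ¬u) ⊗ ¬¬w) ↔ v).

¬0 = 1 − 0.00 = 1.00
¬¬0 = 1 − 1.00 = 0.00
v ∨ ¬¬0 = max(0.71, 0.00) = 0.71
¬u = 1 − 0.79 = 0.21
u ⊗ ¬u = max(0, 0.79 + 0.21 − 1) = max(0, 0.00) = 0.00
¬w = 1 − 0.43 = 0.57
¬¬w = 1 − 0.57 = 0.43
(u ⊗ ¬u) ⊗ ¬¬w = max(0, 0.00 + 0.43 − 1) = max(0, -0.57) = 0.00
¬((u ⊗ ¬u) ⊗ ¬¬w) = 1 − 0.00 = 1.00
¬¬((u ⊗ ¬u) ⊗ ¬¬w) = 1 − 1.00 = 0.00
¬¬((u ⊗ ¬u) ⊗ ¬¬w) ↔ v = 1 − |0.00 − 0.71| = 1 − 0.71 = 0.29
(v ∨ ¬¬0) ⊗ (¬¬((u ⊗ ¬u) ⊗ ¬¬w) ↔ v) = max(0, 0.71 + 0.29 − 1) = max(0, 0.00) = 0.00

0.00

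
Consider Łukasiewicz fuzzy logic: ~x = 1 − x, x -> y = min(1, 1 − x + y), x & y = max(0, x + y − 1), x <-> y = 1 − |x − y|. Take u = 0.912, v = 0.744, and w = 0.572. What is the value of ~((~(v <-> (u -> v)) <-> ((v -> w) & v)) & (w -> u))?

u -> v = min(1, 1 − 0.912 + 0.744) = min(1, 0.832) = 0.832
v <-> (u -> v) = 1 − |0.744 − 0.832| = 1 − 0.088 = 0.912
~(v <-> (u -> v)) = 1 − 0.912 = 0.088
v -> w = min(1, 1 − 0.744 + 0.572) = min(1, 0.828) = 0.828
(v -> w) & v = max(0, 0.828 + 0.744 − 1) = max(0, 0.572) = 0.572
~(v <-> (u -> v)) <-> ((v -> w) & v) = 1 − |0.088 − 0.572| = 1 − 0.484 = 0.516
w -> u = min(1, 1 − 0.572 + 0.912) = min(1, 1.340) = 1.000
(~(v <-> (u -> v)) <-> ((v -> w) & v)) & (w -> u) = max(0, 0.516 + 1.000 − 1) = max(0, 0.516) = 0.516
~((~(v <-> (u -> v)) <-> ((v -> w) & v)) & (w -> u)) = 1 − 0.516 = 0.484

0.484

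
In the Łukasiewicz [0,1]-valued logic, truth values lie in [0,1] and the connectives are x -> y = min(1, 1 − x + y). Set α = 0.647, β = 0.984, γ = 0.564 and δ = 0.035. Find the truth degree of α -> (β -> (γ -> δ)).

0.840

γ -> δ = min(1, 1 − 0.564 + 0.035) = min(1, 0.471) = 0.471
β -> (γ -> δ) = min(1, 1 − 0.984 + 0.471) = min(1, 0.487) = 0.487
α -> (β -> (γ -> δ)) = min(1, 1 − 0.647 + 0.487) = min(1, 0.840) = 0.840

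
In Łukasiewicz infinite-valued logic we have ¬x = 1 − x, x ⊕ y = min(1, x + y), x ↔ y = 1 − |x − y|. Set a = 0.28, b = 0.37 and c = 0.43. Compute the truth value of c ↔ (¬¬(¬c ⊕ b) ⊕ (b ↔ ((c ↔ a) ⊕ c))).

0.43

¬c = 1 − 0.43 = 0.57
¬c ⊕ b = min(1, 0.57 + 0.37) = min(1, 0.94) = 0.94
¬(¬c ⊕ b) = 1 − 0.94 = 0.06
¬¬(¬c ⊕ b) = 1 − 0.06 = 0.94
c ↔ a = 1 − |0.43 − 0.28| = 1 − 0.15 = 0.85
(c ↔ a) ⊕ c = min(1, 0.85 + 0.43) = min(1, 1.28) = 1.00
b ↔ ((c ↔ a) ⊕ c) = 1 − |0.37 − 1.00| = 1 − 0.63 = 0.37
¬¬(¬c ⊕ b) ⊕ (b ↔ ((c ↔ a) ⊕ c)) = min(1, 0.94 + 0.37) = min(1, 1.31) = 1.00
c ↔ (¬¬(¬c ⊕ b) ⊕ (b ↔ ((c ↔ a) ⊕ c))) = 1 − |0.43 − 1.00| = 1 − 0.57 = 0.43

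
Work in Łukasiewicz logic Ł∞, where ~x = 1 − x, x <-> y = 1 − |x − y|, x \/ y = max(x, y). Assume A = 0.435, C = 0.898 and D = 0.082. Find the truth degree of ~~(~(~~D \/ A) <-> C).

~D = 1 − 0.082 = 0.918
~~D = 1 − 0.918 = 0.082
~~D \/ A = max(0.082, 0.435) = 0.435
~(~~D \/ A) = 1 − 0.435 = 0.565
~(~~D \/ A) <-> C = 1 − |0.565 − 0.898| = 1 − 0.333 = 0.667
~(~(~~D \/ A) <-> C) = 1 − 0.667 = 0.333
~~(~(~~D \/ A) <-> C) = 1 − 0.333 = 0.667

0.667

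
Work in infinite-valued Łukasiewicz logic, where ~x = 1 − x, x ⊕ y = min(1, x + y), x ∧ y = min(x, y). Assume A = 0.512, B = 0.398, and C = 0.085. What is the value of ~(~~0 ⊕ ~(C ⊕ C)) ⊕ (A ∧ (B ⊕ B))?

~0 = 1 − 0.000 = 1.000
~~0 = 1 − 1.000 = 0.000
C ⊕ C = min(1, 0.085 + 0.085) = min(1, 0.170) = 0.170
~(C ⊕ C) = 1 − 0.170 = 0.830
~~0 ⊕ ~(C ⊕ C) = min(1, 0.000 + 0.830) = min(1, 0.830) = 0.830
~(~~0 ⊕ ~(C ⊕ C)) = 1 − 0.830 = 0.170
B ⊕ B = min(1, 0.398 + 0.398) = min(1, 0.796) = 0.796
A ∧ (B ⊕ B) = min(0.512, 0.796) = 0.512
~(~~0 ⊕ ~(C ⊕ C)) ⊕ (A ∧ (B ⊕ B)) = min(1, 0.170 + 0.512) = min(1, 0.682) = 0.682

0.682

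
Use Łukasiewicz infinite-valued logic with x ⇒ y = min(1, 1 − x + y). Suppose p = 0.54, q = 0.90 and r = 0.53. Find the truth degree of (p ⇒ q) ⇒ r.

p ⇒ q = min(1, 1 − 0.54 + 0.90) = min(1, 1.36) = 1.00
(p ⇒ q) ⇒ r = min(1, 1 − 1.00 + 0.53) = min(1, 0.53) = 0.53

0.53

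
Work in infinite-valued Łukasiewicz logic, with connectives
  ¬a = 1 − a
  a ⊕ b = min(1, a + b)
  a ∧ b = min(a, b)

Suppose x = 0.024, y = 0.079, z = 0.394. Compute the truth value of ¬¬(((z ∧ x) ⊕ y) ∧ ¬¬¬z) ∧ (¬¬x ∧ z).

0.024

z ∧ x = min(0.394, 0.024) = 0.024
(z ∧ x) ⊕ y = min(1, 0.024 + 0.079) = min(1, 0.103) = 0.103
¬z = 1 − 0.394 = 0.606
¬¬z = 1 − 0.606 = 0.394
¬¬¬z = 1 − 0.394 = 0.606
((z ∧ x) ⊕ y) ∧ ¬¬¬z = min(0.103, 0.606) = 0.103
¬(((z ∧ x) ⊕ y) ∧ ¬¬¬z) = 1 − 0.103 = 0.897
¬¬(((z ∧ x) ⊕ y) ∧ ¬¬¬z) = 1 − 0.897 = 0.103
¬x = 1 − 0.024 = 0.976
¬¬x = 1 − 0.976 = 0.024
¬¬x ∧ z = min(0.024, 0.394) = 0.024
¬¬(((z ∧ x) ⊕ y) ∧ ¬¬¬z) ∧ (¬¬x ∧ z) = min(0.103, 0.024) = 0.024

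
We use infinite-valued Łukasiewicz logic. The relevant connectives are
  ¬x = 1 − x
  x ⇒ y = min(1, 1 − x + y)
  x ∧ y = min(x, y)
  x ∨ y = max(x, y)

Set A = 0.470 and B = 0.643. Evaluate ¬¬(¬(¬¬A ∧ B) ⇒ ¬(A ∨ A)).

1.000

¬A = 1 − 0.470 = 0.530
¬¬A = 1 − 0.530 = 0.470
¬¬A ∧ B = min(0.470, 0.643) = 0.470
¬(¬¬A ∧ B) = 1 − 0.470 = 0.530
A ∨ A = max(0.470, 0.470) = 0.470
¬(A ∨ A) = 1 − 0.470 = 0.530
¬(¬¬A ∧ B) ⇒ ¬(A ∨ A) = min(1, 1 − 0.530 + 0.530) = min(1, 1.000) = 1.000
¬(¬(¬¬A ∧ B) ⇒ ¬(A ∨ A)) = 1 − 1.000 = 0.000
¬¬(¬(¬¬A ∧ B) ⇒ ¬(A ∨ A)) = 1 − 0.000 = 1.000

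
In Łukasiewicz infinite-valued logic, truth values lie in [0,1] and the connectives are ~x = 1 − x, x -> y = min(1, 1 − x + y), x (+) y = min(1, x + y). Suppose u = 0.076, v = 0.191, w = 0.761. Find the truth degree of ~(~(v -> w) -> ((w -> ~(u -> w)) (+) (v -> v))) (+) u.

v -> w = min(1, 1 − 0.191 + 0.761) = min(1, 1.570) = 1.000
~(v -> w) = 1 − 1.000 = 0.000
u -> w = min(1, 1 − 0.076 + 0.761) = min(1, 1.685) = 1.000
~(u -> w) = 1 − 1.000 = 0.000
w -> ~(u -> w) = min(1, 1 − 0.761 + 0.000) = min(1, 0.239) = 0.239
v -> v = min(1, 1 − 0.191 + 0.191) = min(1, 1.000) = 1.000
(w -> ~(u -> w)) (+) (v -> v) = min(1, 0.239 + 1.000) = min(1, 1.239) = 1.000
~(v -> w) -> ((w -> ~(u -> w)) (+) (v -> v)) = min(1, 1 − 0.000 + 1.000) = min(1, 2.000) = 1.000
~(~(v -> w) -> ((w -> ~(u -> w)) (+) (v -> v))) = 1 − 1.000 = 0.000
~(~(v -> w) -> ((w -> ~(u -> w)) (+) (v -> v))) (+) u = min(1, 0.000 + 0.076) = min(1, 0.076) = 0.076

0.076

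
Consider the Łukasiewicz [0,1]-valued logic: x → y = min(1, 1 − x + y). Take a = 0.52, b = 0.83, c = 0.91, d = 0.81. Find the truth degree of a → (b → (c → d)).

c → d = min(1, 1 − 0.91 + 0.81) = min(1, 0.90) = 0.90
b → (c → d) = min(1, 1 − 0.83 + 0.90) = min(1, 1.07) = 1.00
a → (b → (c → d)) = min(1, 1 − 0.52 + 1.00) = min(1, 1.48) = 1.00

1.00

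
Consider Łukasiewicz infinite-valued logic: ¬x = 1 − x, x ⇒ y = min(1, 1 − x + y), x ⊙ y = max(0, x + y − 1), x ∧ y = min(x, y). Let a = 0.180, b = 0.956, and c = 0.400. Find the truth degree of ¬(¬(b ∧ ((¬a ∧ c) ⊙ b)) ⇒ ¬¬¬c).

0.044

¬a = 1 − 0.180 = 0.820
¬a ∧ c = min(0.820, 0.400) = 0.400
(¬a ∧ c) ⊙ b = max(0, 0.400 + 0.956 − 1) = max(0, 0.356) = 0.356
b ∧ ((¬a ∧ c) ⊙ b) = min(0.956, 0.356) = 0.356
¬(b ∧ ((¬a ∧ c) ⊙ b)) = 1 − 0.356 = 0.644
¬c = 1 − 0.400 = 0.600
¬¬c = 1 − 0.600 = 0.400
¬¬¬c = 1 − 0.400 = 0.600
¬(b ∧ ((¬a ∧ c) ⊙ b)) ⇒ ¬¬¬c = min(1, 1 − 0.644 + 0.600) = min(1, 0.956) = 0.956
¬(¬(b ∧ ((¬a ∧ c) ⊙ b)) ⇒ ¬¬¬c) = 1 − 0.956 = 0.044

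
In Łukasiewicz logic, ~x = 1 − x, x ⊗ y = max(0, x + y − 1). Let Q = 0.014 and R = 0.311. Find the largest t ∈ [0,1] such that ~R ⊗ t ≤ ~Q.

1.000

~R = 1 − 0.311 = 0.689
So the left factor is ~R = 0.689.
~Q = 1 − 0.014 = 0.986
So the right-hand bound is ~Q = 0.986.
The residuum of the Łukasiewicz t-norm gives the supremum: min(1, 1 − 0.689 + 0.986).
1 − 0.689 + 0.986 = 1.297, so t = min(1, 1.297) = 1.000.
Check: 0.689 ⊗ 1.000 = max(0, 0.689) = 0.689 ≤ 0.986.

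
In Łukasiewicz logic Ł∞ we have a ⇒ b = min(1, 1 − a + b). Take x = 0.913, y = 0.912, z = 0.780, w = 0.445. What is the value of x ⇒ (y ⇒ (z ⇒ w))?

0.840

z ⇒ w = min(1, 1 − 0.780 + 0.445) = min(1, 0.665) = 0.665
y ⇒ (z ⇒ w) = min(1, 1 − 0.912 + 0.665) = min(1, 0.753) = 0.753
x ⇒ (y ⇒ (z ⇒ w)) = min(1, 1 − 0.913 + 0.753) = min(1, 0.840) = 0.840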